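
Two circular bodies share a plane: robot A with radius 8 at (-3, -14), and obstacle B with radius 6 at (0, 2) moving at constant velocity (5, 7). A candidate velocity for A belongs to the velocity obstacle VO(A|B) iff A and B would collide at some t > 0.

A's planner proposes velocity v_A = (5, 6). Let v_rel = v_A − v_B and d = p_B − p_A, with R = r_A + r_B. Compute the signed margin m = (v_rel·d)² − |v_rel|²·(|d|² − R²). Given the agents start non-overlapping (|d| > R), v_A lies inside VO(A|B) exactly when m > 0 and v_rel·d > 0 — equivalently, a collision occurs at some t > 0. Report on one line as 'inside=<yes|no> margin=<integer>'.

d = (3, 16),  |d|² = 265;  R = 8+6 = 14,  c = 265−14² = 69
v_rel = (0, -1),  |v_rel|² = 1;  v_rel·d = (0)·(3) + (-1)·(16) = -16
1·t² + 32·t + 69 = 0  ⇒  m = (-16)² − 1·69 = 187
m = 187 > 0,  v_rel·d = -16 < 0  ⇒  outside

inside=no margin=187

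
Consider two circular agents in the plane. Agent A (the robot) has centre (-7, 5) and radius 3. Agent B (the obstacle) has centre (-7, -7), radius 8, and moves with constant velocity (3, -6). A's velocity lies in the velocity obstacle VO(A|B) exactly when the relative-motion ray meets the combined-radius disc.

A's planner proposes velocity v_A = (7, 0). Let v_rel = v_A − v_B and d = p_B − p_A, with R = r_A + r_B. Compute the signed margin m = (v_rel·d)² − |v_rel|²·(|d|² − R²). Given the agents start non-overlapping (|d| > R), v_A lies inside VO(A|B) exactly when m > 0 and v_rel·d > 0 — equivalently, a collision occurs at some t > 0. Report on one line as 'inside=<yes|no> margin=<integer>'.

d = (0, -12),  |d|² = 144;  R = 3+8 = 11,  c = 144−11² = 23
v_rel = (4, 6),  |v_rel|² = 52;  v_rel·d = (4)·(0) + (6)·(-12) = -72
52·t² + 144·t + 23 = 0  ⇒  m = (-72)² − 52·23 = 3988
m = 3988 > 0,  v_rel·d = -72 < 0  ⇒  outside

inside=no margin=3988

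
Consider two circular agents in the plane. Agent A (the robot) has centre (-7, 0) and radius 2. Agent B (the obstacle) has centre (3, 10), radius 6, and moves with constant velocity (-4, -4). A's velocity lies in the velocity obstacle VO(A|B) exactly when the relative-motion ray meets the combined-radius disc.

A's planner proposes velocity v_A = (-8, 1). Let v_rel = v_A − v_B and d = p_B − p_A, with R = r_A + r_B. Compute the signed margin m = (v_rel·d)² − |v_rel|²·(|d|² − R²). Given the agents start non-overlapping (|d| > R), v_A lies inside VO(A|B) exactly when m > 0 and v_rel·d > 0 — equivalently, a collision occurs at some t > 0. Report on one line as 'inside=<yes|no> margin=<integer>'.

d = (10, 10),  |d|² = 200;  R = 2+6 = 8,  c = 200−8² = 136
v_rel = (-4, 5),  |v_rel|² = 41;  v_rel·d = (-4)·(10) + (5)·(10) = 10
41·t² − 20·t + 136 = 0  ⇒  m = 10² − 41·136 = -5476
m = -5476 < 0,  v_rel·d = 10 > 0  ⇒  outside

inside=no margin=-5476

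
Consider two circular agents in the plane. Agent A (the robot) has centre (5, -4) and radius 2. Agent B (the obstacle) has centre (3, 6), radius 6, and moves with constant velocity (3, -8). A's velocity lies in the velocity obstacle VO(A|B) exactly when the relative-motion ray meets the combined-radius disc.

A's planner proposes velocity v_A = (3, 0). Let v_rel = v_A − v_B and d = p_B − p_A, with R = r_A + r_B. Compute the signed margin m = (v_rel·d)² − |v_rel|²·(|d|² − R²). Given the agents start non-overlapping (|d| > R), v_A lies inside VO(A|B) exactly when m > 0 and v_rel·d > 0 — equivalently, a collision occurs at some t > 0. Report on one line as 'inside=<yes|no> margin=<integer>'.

d = (-2, 10),  |d|² = 104;  R = 2+6 = 8,  c = 104−8² = 40
v_rel = (0, 8),  |v_rel|² = 64;  v_rel·d = (0)·(-2) + (8)·(10) = 80
64·t² − 160·t + 40 = 0  ⇒  m = 80² − 64·40 = 3840
m = 3840 > 0,  v_rel·d = 80 > 0  ⇒  inside

inside=yes margin=3840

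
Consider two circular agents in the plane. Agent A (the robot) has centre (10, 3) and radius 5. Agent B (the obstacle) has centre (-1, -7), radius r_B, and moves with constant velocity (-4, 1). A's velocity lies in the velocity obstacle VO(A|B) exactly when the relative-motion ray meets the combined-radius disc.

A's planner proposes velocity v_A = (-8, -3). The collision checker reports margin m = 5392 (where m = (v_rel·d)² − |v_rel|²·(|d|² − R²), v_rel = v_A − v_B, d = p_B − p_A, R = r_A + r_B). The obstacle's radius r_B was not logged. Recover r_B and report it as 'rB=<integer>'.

m = 5392
d = (-11, -10);  v_rel = (-4, -4),  |v_rel|² = 32
v_rel×d = (-4)·(-10) − (-4)·(-11) = -4
since m = R²·32 − (-4)²:  R² = (16 + 5392) / 32 = 169
R = √169 = 13  ⇒  r_B = 13 − 5 = 8

rB=8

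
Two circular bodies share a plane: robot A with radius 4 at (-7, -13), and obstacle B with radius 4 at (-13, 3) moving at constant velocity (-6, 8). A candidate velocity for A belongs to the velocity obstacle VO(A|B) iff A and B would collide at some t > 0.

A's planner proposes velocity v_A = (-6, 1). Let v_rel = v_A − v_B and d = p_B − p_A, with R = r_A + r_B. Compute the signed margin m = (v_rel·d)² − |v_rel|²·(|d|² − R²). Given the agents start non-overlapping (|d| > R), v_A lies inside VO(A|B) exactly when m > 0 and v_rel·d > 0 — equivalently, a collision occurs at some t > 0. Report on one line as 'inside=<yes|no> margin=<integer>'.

d = (-6, 16),  |d|² = 292;  R = 4+4 = 8,  c = 292−8² = 228
v_rel = (0, -7),  |v_rel|² = 49;  v_rel·d = (0)·(-6) + (-7)·(16) = -112
49·t² + 224·t + 228 = 0  ⇒  m = (-112)² − 49·228 = 1372
m = 1372 > 0,  v_rel·d = -112 < 0  ⇒  outside

inside=no margin=1372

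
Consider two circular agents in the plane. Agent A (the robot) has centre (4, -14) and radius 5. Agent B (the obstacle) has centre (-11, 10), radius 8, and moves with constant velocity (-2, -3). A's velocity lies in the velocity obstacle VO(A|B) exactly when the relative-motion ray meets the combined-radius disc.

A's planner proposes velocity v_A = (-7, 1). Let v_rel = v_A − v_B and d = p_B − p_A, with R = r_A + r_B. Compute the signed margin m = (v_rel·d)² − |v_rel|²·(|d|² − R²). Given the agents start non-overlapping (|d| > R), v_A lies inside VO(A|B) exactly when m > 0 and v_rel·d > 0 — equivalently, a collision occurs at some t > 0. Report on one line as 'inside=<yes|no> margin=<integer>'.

d = (-15, 24),  |d|² = 801;  R = 5+8 = 13,  c = 801−13² = 632
v_rel = (-5, 4),  |v_rel|² = 41;  v_rel·d = (-5)·(-15) + (4)·(24) = 171
41·t² − 342·t + 632 = 0  ⇒  m = 171² − 41·632 = 3329
m = 3329 > 0,  v_rel·d = 171 > 0  ⇒  inside

inside=yes margin=3329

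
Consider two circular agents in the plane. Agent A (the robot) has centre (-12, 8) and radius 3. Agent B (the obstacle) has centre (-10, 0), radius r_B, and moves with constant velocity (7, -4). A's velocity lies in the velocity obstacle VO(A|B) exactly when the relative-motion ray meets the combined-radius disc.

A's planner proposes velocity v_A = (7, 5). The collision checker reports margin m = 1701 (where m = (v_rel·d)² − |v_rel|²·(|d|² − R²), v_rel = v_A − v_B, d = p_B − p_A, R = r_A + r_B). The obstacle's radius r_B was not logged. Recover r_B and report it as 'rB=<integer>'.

m = 1701
d = (2, -8);  v_rel = (0, 9),  |v_rel|² = 81
v_rel×d = (0)·(-8) − (9)·(2) = -18
since m = R²·81 − (-18)²:  R² = (324 + 1701) / 81 = 25
R = √25 = 5  ⇒  r_B = 5 − 3 = 2

rB=2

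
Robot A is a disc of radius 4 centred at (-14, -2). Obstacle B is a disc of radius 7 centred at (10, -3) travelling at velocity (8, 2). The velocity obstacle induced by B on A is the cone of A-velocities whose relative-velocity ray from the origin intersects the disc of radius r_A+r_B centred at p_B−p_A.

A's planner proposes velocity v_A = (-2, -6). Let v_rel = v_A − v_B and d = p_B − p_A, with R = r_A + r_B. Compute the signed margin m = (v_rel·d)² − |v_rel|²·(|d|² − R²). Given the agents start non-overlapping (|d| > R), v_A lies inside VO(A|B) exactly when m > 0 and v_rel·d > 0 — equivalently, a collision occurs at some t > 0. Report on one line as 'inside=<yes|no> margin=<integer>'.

d = (24, -1),  |d|² = 577;  R = 4+7 = 11,  c = 577−11² = 456
v_rel = (-10, -8),  |v_rel|² = 164;  v_rel·d = (-10)·(24) + (-8)·(-1) = -232
164·t² + 464·t + 456 = 0  ⇒  m = (-232)² − 164·456 = -20960
m = -20960 < 0,  v_rel·d = -232 < 0  ⇒  outside

inside=no margin=-20960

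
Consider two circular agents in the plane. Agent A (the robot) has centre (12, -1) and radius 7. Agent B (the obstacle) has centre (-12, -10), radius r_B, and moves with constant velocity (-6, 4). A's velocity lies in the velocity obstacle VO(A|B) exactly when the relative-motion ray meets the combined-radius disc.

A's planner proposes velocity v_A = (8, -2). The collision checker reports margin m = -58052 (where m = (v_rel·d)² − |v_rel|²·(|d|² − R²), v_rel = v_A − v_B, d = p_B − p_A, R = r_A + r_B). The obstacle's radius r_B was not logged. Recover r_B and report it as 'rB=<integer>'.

m = -58052
d = (-24, -9);  v_rel = (14, -6),  |v_rel|² = 232
v_rel×d = (14)·(-9) − (-6)·(-24) = -270
since m = R²·232 − (-270)²:  R² = (72900 + -58052) / 232 = 64
R = √64 = 8  ⇒  r_B = 8 − 7 = 1

rB=1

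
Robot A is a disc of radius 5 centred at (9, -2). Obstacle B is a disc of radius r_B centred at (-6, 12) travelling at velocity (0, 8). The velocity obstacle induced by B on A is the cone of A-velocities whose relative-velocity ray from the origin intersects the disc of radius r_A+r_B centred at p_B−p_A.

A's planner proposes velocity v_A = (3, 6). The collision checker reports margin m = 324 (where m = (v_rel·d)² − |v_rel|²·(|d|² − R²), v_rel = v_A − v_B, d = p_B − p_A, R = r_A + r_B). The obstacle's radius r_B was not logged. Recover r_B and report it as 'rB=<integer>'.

m = 324
d = (-15, 14);  v_rel = (3, -2),  |v_rel|² = 13
v_rel×d = (3)·(14) − (-2)·(-15) = 12
since m = R²·13 − 12²:  R² = (144 + 324) / 13 = 36
R = √36 = 6  ⇒  r_B = 6 − 5 = 1

rB=1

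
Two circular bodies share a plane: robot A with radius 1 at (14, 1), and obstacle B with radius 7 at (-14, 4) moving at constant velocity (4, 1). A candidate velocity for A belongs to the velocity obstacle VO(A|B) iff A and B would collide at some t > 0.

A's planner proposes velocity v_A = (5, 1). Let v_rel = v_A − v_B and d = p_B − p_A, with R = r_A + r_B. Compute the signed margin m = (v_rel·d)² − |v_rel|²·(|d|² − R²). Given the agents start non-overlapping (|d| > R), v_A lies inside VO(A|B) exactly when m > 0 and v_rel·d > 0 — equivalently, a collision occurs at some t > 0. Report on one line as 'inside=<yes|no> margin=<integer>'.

d = (-28, 3),  |d|² = 793;  R = 1+7 = 8,  c = 793−8² = 729
v_rel = (1, 0),  |v_rel|² = 1;  v_rel·d = (1)·(-28) + (0)·(3) = -28
1·t² + 56·t + 729 = 0  ⇒  m = (-28)² − 1·729 = 55
m = 55 > 0,  v_rel·d = -28 < 0  ⇒  outside

inside=no margin=55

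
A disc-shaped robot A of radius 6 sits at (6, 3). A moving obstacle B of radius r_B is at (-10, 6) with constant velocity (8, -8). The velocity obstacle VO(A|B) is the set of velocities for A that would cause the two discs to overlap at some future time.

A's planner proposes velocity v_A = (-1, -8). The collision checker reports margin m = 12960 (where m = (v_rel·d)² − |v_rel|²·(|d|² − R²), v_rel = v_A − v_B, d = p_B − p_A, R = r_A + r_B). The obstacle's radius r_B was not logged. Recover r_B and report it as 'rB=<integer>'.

m = 12960
d = (-16, 3);  v_rel = (-9, 0),  |v_rel|² = 81
v_rel×d = (-9)·(3) − (0)·(-16) = -27
since m = R²·81 − (-27)²:  R² = (729 + 12960) / 81 = 169
R = √169 = 13  ⇒  r_B = 13 − 6 = 7

rB=7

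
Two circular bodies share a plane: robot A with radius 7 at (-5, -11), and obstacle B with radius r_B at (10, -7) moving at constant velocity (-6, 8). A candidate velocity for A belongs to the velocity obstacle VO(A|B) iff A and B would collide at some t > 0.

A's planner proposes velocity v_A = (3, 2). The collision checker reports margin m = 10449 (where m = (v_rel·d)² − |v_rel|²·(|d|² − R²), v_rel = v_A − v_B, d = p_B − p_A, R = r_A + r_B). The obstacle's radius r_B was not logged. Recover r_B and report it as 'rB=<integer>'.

m = 10449
d = (15, 4);  v_rel = (9, -6),  |v_rel|² = 117
v_rel×d = (9)·(4) − (-6)·(15) = 126
since m = R²·117 − 126²:  R² = (15876 + 10449) / 117 = 225
R = √225 = 15  ⇒  r_B = 15 − 7 = 8

rB=8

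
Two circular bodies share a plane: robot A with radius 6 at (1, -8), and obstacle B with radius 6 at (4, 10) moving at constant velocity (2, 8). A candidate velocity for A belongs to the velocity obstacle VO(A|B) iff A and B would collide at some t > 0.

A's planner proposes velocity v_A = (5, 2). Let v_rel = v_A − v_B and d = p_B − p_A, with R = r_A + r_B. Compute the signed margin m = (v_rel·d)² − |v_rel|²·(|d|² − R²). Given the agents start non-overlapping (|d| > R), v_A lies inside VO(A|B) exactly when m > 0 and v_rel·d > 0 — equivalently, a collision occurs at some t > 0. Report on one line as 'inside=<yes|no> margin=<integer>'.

d = (3, 18),  |d|² = 333;  R = 6+6 = 12,  c = 333−12² = 189
v_rel = (3, -6),  |v_rel|² = 45;  v_rel·d = (3)·(3) + (-6)·(18) = -99
45·t² + 198·t + 189 = 0  ⇒  m = (-99)² − 45·189 = 1296
m = 1296 > 0,  v_rel·d = -99 < 0  ⇒  outside

inside=no margin=1296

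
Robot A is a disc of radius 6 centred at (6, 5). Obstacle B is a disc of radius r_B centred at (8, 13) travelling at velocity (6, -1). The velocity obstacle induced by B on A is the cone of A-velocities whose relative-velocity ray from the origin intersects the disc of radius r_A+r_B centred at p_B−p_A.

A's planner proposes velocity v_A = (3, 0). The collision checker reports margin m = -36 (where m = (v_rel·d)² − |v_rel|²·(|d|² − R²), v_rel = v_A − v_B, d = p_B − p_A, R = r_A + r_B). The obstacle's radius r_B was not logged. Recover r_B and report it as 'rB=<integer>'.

m = -36
d = (2, 8);  v_rel = (-3, 1),  |v_rel|² = 10
v_rel×d = (-3)·(8) − (1)·(2) = -26
since m = R²·10 − (-26)²:  R² = (676 + -36) / 10 = 64
R = √64 = 8  ⇒  r_B = 8 − 6 = 2

rB=2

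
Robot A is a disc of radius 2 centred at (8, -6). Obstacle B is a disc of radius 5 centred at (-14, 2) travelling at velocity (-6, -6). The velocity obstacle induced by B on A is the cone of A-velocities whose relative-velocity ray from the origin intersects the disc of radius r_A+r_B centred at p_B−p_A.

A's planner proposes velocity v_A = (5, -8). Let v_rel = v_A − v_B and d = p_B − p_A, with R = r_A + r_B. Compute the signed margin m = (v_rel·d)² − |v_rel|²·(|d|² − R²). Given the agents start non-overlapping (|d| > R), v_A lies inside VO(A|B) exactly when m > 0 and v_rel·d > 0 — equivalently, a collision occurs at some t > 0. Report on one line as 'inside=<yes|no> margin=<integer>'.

d = (-22, 8),  |d|² = 548;  R = 2+5 = 7,  c = 548−7² = 499
v_rel = (11, -2),  |v_rel|² = 125;  v_rel·d = (11)·(-22) + (-2)·(8) = -258
125·t² + 516·t + 499 = 0  ⇒  m = (-258)² − 125·499 = 4189
m = 4189 > 0,  v_rel·d = -258 < 0  ⇒  outside

inside=no margin=4189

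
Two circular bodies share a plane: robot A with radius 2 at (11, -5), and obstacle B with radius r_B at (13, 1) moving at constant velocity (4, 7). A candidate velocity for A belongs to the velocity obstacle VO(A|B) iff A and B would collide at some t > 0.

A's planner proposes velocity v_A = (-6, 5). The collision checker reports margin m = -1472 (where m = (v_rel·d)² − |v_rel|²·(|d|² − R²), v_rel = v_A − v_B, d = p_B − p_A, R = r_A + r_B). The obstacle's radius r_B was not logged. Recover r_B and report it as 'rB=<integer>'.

m = -1472
d = (2, 6);  v_rel = (-10, -2),  |v_rel|² = 104
v_rel×d = (-10)·(6) − (-2)·(2) = -56
since m = R²·104 − (-56)²:  R² = (3136 + -1472) / 104 = 16
R = √16 = 4  ⇒  r_B = 4 − 2 = 2

rB=2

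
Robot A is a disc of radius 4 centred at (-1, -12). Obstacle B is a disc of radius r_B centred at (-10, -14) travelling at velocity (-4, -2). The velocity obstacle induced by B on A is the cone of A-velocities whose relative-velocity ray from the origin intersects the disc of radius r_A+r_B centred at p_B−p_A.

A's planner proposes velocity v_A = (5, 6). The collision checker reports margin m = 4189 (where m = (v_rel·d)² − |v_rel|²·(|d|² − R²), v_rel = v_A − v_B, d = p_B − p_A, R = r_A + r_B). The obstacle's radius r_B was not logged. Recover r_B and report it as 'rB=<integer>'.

m = 4189
d = (-9, -2);  v_rel = (9, 8),  |v_rel|² = 145
v_rel×d = (9)·(-2) − (8)·(-9) = 54
since m = R²·145 − 54²:  R² = (2916 + 4189) / 145 = 49
R = √49 = 7  ⇒  r_B = 7 − 4 = 3

rB=3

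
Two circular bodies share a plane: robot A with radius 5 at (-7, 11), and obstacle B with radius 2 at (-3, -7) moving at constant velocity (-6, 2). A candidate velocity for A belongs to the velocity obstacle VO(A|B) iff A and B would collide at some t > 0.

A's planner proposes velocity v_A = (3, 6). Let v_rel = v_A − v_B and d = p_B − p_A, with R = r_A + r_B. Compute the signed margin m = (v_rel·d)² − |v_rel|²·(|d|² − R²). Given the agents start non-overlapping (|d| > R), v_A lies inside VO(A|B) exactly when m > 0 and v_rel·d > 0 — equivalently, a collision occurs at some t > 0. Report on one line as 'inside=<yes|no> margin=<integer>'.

d = (4, -18),  |d|² = 340;  R = 5+2 = 7,  c = 340−7² = 291
v_rel = (9, 4),  |v_rel|² = 97;  v_rel·d = (9)·(4) + (4)·(-18) = -36
97·t² + 72·t + 291 = 0  ⇒  m = (-36)² − 97·291 = -26931
m = -26931 < 0,  v_rel·d = -36 < 0  ⇒  outside

inside=no margin=-26931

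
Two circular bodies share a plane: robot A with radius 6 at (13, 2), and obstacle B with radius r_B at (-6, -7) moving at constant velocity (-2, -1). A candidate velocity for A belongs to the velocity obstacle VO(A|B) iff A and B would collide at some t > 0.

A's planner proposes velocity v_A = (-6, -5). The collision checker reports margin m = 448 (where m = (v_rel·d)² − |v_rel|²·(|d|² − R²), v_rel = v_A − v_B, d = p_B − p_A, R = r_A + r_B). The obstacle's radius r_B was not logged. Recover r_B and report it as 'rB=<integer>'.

m = 448
d = (-19, -9);  v_rel = (-4, -4),  |v_rel|² = 32
v_rel×d = (-4)·(-9) − (-4)·(-19) = -40
since m = R²·32 − (-40)²:  R² = (1600 + 448) / 32 = 64
R = √64 = 8  ⇒  r_B = 8 − 6 = 2

rB=2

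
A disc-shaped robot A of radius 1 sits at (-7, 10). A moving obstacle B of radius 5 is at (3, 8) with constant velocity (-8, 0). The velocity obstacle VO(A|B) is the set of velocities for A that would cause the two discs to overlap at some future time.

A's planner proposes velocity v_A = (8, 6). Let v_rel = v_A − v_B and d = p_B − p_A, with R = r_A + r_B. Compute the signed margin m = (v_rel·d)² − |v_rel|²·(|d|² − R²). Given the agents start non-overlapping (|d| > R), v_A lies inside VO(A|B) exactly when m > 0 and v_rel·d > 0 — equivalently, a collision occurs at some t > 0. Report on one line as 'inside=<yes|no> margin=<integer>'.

d = (10, -2),  |d|² = 104;  R = 1+5 = 6,  c = 104−6² = 68
v_rel = (16, 6),  |v_rel|² = 292;  v_rel·d = (16)·(10) + (6)·(-2) = 148
292·t² − 296·t + 68 = 0  ⇒  m = 148² − 292·68 = 2048
m = 2048 > 0,  v_rel·d = 148 > 0  ⇒  inside

inside=yes margin=2048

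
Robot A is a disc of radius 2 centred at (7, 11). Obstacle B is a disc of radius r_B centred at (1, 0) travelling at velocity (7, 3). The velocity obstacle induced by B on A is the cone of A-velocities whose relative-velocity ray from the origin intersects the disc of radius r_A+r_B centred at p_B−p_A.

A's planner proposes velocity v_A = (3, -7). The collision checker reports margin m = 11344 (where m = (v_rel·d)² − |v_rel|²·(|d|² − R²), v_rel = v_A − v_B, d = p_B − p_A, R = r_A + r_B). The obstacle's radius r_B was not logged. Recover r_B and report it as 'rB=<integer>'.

m = 11344
d = (-6, -11);  v_rel = (-4, -10),  |v_rel|² = 116
v_rel×d = (-4)·(-11) − (-10)·(-6) = -16
since m = R²·116 − (-16)²:  R² = (256 + 11344) / 116 = 100
R = √100 = 10  ⇒  r_B = 10 − 2 = 8

rB=8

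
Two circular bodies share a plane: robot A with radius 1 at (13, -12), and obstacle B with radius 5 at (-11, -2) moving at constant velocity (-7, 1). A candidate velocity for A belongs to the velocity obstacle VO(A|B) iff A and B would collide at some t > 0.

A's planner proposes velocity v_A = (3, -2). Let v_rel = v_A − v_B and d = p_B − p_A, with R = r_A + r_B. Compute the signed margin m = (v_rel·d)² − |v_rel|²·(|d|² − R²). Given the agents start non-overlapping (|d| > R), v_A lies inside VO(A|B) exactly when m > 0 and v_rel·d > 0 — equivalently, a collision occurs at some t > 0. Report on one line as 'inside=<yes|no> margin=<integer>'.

d = (-24, 10),  |d|² = 676;  R = 1+5 = 6,  c = 676−6² = 640
v_rel = (10, -3),  |v_rel|² = 109;  v_rel·d = (10)·(-24) + (-3)·(10) = -270
109·t² + 540·t + 640 = 0  ⇒  m = (-270)² − 109·640 = 3140
m = 3140 > 0,  v_rel·d = -270 < 0  ⇒  outside

inside=no margin=3140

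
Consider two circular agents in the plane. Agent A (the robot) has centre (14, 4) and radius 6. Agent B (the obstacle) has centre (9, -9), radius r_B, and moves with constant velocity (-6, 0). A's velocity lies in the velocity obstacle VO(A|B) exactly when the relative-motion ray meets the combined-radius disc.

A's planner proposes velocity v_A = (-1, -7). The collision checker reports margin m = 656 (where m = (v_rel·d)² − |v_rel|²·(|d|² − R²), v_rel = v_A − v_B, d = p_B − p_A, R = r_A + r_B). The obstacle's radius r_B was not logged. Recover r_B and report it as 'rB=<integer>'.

m = 656
d = (-5, -13);  v_rel = (5, -7),  |v_rel|² = 74
v_rel×d = (5)·(-13) − (-7)·(-5) = -100
since m = R²·74 − (-100)²:  R² = (10000 + 656) / 74 = 144
R = √144 = 12  ⇒  r_B = 12 − 6 = 6

rB=6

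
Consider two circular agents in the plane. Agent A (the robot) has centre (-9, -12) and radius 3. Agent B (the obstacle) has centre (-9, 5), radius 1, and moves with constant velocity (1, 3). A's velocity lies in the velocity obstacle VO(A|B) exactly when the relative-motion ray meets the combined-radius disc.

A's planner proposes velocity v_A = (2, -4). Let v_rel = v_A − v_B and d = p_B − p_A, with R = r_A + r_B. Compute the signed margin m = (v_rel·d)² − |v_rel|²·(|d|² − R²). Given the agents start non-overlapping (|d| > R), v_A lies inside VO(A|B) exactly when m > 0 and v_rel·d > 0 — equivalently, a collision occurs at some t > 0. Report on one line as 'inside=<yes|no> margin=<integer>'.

d = (0, 17),  |d|² = 289;  R = 3+1 = 4,  c = 289−4² = 273
v_rel = (1, -7),  |v_rel|² = 50;  v_rel·d = (1)·(0) + (-7)·(17) = -119
50·t² + 238·t + 273 = 0  ⇒  m = (-119)² − 50·273 = 511
m = 511 > 0,  v_rel·d = -119 < 0  ⇒  outside

inside=no margin=511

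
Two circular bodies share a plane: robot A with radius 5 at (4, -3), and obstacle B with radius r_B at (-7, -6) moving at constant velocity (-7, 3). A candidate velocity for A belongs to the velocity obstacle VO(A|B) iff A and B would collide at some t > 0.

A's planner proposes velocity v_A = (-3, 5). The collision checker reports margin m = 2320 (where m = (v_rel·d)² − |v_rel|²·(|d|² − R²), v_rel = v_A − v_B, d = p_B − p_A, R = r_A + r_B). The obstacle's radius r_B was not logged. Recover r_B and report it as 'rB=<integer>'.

m = 2320
d = (-11, -3);  v_rel = (4, 2),  |v_rel|² = 20
v_rel×d = (4)·(-3) − (2)·(-11) = 10
since m = R²·20 − 10²:  R² = (100 + 2320) / 20 = 121
R = √121 = 11  ⇒  r_B = 11 − 5 = 6

rB=6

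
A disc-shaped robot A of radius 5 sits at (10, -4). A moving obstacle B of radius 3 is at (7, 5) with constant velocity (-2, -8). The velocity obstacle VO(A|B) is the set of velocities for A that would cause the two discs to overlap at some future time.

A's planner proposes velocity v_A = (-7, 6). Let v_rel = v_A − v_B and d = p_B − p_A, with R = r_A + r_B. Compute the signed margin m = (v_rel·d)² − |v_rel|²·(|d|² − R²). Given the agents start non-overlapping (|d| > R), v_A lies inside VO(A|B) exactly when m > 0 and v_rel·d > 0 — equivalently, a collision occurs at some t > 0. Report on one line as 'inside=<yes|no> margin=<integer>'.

d = (-3, 9),  |d|² = 90;  R = 5+3 = 8,  c = 90−8² = 26
v_rel = (-5, 14),  |v_rel|² = 221;  v_rel·d = (-5)·(-3) + (14)·(9) = 141
221·t² − 282·t + 26 = 0  ⇒  m = 141² − 221·26 = 14135
m = 14135 > 0,  v_rel·d = 141 > 0  ⇒  inside

inside=yes margin=14135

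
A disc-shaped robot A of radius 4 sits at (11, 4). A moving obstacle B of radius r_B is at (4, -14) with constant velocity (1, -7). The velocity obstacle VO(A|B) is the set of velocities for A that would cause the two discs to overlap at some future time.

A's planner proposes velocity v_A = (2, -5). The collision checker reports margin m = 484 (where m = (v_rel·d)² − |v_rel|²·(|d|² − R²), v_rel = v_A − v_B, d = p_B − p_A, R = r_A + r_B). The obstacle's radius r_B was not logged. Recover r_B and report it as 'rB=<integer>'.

m = 484
d = (-7, -18);  v_rel = (1, 2),  |v_rel|² = 5
v_rel×d = (1)·(-18) − (2)·(-7) = -4
since m = R²·5 − (-4)²:  R² = (16 + 484) / 5 = 100
R = √100 = 10  ⇒  r_B = 10 − 4 = 6

rB=6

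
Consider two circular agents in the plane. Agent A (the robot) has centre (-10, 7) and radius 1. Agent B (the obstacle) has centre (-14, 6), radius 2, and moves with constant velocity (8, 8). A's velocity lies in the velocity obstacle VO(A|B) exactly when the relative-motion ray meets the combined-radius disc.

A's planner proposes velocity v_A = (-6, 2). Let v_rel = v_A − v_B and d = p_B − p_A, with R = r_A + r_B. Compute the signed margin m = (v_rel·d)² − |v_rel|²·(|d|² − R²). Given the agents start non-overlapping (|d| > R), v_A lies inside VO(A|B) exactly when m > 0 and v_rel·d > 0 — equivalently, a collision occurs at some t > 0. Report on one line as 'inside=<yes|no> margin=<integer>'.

d = (-4, -1),  |d|² = 17;  R = 1+2 = 3,  c = 17−3² = 8
v_rel = (-14, -6),  |v_rel|² = 232;  v_rel·d = (-14)·(-4) + (-6)·(-1) = 62
232·t² − 124·t + 8 = 0  ⇒  m = 62² − 232·8 = 1988
m = 1988 > 0,  v_rel·d = 62 > 0  ⇒  inside

inside=yes margin=1988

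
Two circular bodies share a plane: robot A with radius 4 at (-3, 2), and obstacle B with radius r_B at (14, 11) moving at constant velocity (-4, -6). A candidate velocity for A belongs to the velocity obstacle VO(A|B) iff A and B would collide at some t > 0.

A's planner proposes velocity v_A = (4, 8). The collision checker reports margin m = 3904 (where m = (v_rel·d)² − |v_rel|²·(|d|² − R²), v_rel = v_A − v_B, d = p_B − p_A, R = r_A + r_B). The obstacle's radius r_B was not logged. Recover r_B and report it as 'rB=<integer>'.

m = 3904
d = (17, 9);  v_rel = (8, 14),  |v_rel|² = 260
v_rel×d = (8)·(9) − (14)·(17) = -166
since m = R²·260 − (-166)²:  R² = (27556 + 3904) / 260 = 121
R = √121 = 11  ⇒  r_B = 11 − 4 = 7

rB=7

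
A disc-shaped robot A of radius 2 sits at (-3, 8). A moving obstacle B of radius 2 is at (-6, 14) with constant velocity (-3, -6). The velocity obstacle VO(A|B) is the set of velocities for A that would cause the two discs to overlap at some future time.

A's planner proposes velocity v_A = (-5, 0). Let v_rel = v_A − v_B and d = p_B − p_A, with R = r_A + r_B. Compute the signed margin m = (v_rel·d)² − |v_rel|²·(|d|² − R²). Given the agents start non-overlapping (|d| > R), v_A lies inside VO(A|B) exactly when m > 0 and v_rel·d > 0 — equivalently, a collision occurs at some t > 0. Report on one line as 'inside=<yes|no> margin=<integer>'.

d = (-3, 6),  |d|² = 45;  R = 2+2 = 4,  c = 45−4² = 29
v_rel = (-2, 6),  |v_rel|² = 40;  v_rel·d = (-2)·(-3) + (6)·(6) = 42
40·t² − 84·t + 29 = 0  ⇒  m = 42² − 40·29 = 604
m = 604 > 0,  v_rel·d = 42 > 0  ⇒  inside

inside=yes margin=604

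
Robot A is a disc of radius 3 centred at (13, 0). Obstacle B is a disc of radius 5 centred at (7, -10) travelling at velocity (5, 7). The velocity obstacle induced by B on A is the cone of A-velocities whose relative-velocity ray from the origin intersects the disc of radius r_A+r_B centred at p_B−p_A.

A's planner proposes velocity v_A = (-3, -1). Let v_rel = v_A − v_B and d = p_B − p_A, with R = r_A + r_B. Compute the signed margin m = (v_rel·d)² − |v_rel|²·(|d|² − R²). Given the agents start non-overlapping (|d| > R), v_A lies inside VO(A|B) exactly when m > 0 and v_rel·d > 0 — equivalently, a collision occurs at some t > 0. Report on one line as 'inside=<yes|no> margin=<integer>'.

d = (-6, -10),  |d|² = 136;  R = 3+5 = 8,  c = 136−8² = 72
v_rel = (-8, -8),  |v_rel|² = 128;  v_rel·d = (-8)·(-6) + (-8)·(-10) = 128
128·t² − 256·t + 72 = 0  ⇒  m = 128² − 128·72 = 7168
m = 7168 > 0,  v_rel·d = 128 > 0  ⇒  inside

inside=yes margin=7168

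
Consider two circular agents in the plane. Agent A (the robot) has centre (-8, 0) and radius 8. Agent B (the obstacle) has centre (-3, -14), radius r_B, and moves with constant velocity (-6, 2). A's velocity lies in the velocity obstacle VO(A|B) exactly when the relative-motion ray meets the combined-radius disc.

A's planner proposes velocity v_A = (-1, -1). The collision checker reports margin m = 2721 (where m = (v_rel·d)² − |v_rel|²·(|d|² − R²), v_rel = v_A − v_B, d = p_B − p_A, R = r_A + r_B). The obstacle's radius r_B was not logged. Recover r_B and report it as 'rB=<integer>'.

m = 2721
d = (5, -14);  v_rel = (5, -3),  |v_rel|² = 34
v_rel×d = (5)·(-14) − (-3)·(5) = -55
since m = R²·34 − (-55)²:  R² = (3025 + 2721) / 34 = 169
R = √169 = 13  ⇒  r_B = 13 − 8 = 5

rB=5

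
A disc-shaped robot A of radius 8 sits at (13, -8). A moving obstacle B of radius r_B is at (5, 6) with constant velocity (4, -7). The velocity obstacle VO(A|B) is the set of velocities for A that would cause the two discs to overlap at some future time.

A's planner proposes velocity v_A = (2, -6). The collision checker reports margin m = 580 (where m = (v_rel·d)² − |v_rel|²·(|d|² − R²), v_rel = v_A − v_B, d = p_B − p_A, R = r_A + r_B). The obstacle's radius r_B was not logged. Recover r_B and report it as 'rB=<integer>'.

m = 580
d = (-8, 14);  v_rel = (-2, 1),  |v_rel|² = 5
v_rel×d = (-2)·(14) − (1)·(-8) = -20
since m = R²·5 − (-20)²:  R² = (400 + 580) / 5 = 196
R = √196 = 14  ⇒  r_B = 14 − 8 = 6

rB=6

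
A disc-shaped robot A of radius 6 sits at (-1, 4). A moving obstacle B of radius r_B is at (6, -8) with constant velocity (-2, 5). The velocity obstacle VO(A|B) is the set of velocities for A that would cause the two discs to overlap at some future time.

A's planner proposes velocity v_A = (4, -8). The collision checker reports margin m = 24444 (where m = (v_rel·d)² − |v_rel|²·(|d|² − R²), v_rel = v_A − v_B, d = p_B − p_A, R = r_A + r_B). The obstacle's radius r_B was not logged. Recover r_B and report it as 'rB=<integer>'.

m = 24444
d = (7, -12);  v_rel = (6, -13),  |v_rel|² = 205
v_rel×d = (6)·(-12) − (-13)·(7) = 19
since m = R²·205 − 19²:  R² = (361 + 24444) / 205 = 121
R = √121 = 11  ⇒  r_B = 11 − 6 = 5

rB=5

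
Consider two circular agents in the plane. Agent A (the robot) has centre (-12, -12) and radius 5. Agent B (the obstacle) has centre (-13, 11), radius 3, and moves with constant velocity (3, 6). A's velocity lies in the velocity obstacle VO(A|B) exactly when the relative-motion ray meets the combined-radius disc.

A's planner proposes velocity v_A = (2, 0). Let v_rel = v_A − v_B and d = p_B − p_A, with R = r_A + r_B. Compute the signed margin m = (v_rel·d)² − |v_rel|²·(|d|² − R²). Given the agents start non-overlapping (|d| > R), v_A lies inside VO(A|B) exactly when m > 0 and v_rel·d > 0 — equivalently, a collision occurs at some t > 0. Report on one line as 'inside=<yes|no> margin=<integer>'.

d = (-1, 23),  |d|² = 530;  R = 5+3 = 8,  c = 530−8² = 466
v_rel = (-1, -6),  |v_rel|² = 37;  v_rel·d = (-1)·(-1) + (-6)·(23) = -137
37·t² + 274·t + 466 = 0  ⇒  m = (-137)² − 37·466 = 1527
m = 1527 > 0,  v_rel·d = -137 < 0  ⇒  outside

inside=no margin=1527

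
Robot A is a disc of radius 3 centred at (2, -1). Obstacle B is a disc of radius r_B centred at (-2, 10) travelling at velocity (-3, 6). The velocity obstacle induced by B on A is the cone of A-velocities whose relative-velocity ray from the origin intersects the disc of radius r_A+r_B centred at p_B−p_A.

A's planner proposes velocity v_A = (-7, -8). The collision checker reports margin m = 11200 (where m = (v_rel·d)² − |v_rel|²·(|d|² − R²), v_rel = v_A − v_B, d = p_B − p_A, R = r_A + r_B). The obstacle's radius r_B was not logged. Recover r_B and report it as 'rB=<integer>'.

m = 11200
d = (-4, 11);  v_rel = (-4, -14),  |v_rel|² = 212
v_rel×d = (-4)·(11) − (-14)·(-4) = -100
since m = R²·212 − (-100)²:  R² = (10000 + 11200) / 212 = 100
R = √100 = 10  ⇒  r_B = 10 − 3 = 7

rB=7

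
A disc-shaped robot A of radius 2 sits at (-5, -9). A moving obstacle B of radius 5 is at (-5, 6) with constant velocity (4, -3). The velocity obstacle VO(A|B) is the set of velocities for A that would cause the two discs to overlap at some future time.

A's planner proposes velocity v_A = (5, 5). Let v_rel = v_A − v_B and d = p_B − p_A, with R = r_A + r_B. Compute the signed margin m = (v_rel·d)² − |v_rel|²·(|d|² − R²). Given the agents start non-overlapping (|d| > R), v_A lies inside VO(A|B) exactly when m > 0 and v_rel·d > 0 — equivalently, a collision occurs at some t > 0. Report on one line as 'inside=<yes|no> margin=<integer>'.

d = (0, 15),  |d|² = 225;  R = 2+5 = 7,  c = 225−7² = 176
v_rel = (1, 8),  |v_rel|² = 65;  v_rel·d = (1)·(0) + (8)·(15) = 120
65·t² − 240·t + 176 = 0  ⇒  m = 120² − 65·176 = 2960
m = 2960 > 0,  v_rel·d = 120 > 0  ⇒  inside

inside=yes margin=2960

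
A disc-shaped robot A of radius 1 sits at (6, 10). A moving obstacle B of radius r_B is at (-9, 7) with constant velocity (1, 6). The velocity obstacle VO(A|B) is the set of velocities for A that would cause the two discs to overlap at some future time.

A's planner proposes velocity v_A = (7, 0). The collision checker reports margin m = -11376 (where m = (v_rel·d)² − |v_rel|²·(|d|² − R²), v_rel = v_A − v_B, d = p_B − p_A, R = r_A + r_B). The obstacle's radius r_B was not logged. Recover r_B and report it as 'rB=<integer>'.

m = -11376
d = (-15, -3);  v_rel = (6, -6),  |v_rel|² = 72
v_rel×d = (6)·(-3) − (-6)·(-15) = -108
since m = R²·72 − (-108)²:  R² = (11664 + -11376) / 72 = 4
R = √4 = 2  ⇒  r_B = 2 − 1 = 1

rB=1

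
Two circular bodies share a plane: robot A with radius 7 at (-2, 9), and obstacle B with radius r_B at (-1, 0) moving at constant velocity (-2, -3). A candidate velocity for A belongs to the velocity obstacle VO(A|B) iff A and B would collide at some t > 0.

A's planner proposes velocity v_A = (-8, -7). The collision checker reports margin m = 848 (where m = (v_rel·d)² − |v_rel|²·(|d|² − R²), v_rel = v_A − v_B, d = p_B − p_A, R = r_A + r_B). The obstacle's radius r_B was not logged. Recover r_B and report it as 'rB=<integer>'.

m = 848
d = (1, -9);  v_rel = (-6, -4),  |v_rel|² = 52
v_rel×d = (-6)·(-9) − (-4)·(1) = 58
since m = R²·52 − 58²:  R² = (3364 + 848) / 52 = 81
R = √81 = 9  ⇒  r_B = 9 − 7 = 2

rB=2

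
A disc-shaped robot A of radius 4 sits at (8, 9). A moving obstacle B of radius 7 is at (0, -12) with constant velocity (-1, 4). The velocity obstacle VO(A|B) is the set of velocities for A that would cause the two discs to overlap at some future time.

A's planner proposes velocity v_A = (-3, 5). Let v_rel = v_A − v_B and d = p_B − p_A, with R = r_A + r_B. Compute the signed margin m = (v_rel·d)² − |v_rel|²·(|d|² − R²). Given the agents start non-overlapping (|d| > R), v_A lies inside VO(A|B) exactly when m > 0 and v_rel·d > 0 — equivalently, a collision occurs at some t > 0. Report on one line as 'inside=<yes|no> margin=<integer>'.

d = (-8, -21),  |d|² = 505;  R = 4+7 = 11,  c = 505−11² = 384
v_rel = (-2, 1),  |v_rel|² = 5;  v_rel·d = (-2)·(-8) + (1)·(-21) = -5
5·t² + 10·t + 384 = 0  ⇒  m = (-5)² − 5·384 = -1895
m = -1895 < 0,  v_rel·d = -5 < 0  ⇒  outside

inside=no margin=-1895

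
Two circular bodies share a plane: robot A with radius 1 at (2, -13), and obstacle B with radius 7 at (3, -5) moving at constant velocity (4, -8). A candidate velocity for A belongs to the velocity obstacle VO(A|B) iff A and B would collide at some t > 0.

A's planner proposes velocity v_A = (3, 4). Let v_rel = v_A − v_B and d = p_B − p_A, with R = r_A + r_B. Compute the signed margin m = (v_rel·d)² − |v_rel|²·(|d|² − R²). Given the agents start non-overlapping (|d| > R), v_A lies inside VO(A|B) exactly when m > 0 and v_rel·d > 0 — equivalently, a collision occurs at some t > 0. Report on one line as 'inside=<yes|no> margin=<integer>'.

d = (1, 8),  |d|² = 65;  R = 1+7 = 8,  c = 65−8² = 1
v_rel = (-1, 12),  |v_rel|² = 145;  v_rel·d = (-1)·(1) + (12)·(8) = 95
145·t² − 190·t + 1 = 0  ⇒  m = 95² − 145·1 = 8880
m = 8880 > 0,  v_rel·d = 95 > 0  ⇒  inside

inside=yes margin=8880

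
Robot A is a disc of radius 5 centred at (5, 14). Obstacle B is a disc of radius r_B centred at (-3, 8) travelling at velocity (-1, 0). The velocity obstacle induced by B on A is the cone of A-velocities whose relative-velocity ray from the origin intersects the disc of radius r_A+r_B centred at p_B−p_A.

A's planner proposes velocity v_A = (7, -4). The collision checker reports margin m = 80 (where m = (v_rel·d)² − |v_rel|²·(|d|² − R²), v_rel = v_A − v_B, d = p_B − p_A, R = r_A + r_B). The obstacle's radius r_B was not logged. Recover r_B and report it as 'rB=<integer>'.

m = 80
d = (-8, -6);  v_rel = (8, -4),  |v_rel|² = 80
v_rel×d = (8)·(-6) − (-4)·(-8) = -80
since m = R²·80 − (-80)²:  R² = (6400 + 80) / 80 = 81
R = √81 = 9  ⇒  r_B = 9 − 5 = 4

rB=4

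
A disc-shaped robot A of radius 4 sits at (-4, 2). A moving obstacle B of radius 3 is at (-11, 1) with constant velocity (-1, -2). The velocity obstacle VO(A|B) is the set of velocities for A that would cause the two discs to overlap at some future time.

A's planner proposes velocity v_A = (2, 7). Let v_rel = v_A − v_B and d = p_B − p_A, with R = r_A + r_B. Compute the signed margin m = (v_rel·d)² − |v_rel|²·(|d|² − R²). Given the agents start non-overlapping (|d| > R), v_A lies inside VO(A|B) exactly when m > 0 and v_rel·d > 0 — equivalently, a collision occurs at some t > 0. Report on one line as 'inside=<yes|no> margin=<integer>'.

d = (-7, -1),  |d|² = 50;  R = 4+3 = 7,  c = 50−7² = 1
v_rel = (3, 9),  |v_rel|² = 90;  v_rel·d = (3)·(-7) + (9)·(-1) = -30
90·t² + 60·t + 1 = 0  ⇒  m = (-30)² − 90·1 = 810
m = 810 > 0,  v_rel·d = -30 < 0  ⇒  outside

inside=no margin=810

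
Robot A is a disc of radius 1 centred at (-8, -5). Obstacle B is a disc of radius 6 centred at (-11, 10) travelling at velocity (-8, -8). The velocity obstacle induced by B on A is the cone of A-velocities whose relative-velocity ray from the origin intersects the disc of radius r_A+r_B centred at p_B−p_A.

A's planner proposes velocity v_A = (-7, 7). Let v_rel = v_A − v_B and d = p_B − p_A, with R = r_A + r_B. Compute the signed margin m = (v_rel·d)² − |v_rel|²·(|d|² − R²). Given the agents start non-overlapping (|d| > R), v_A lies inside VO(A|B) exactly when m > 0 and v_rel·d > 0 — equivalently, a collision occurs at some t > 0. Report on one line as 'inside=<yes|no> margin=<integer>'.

d = (-3, 15),  |d|² = 234;  R = 1+6 = 7,  c = 234−7² = 185
v_rel = (1, 15),  |v_rel|² = 226;  v_rel·d = (1)·(-3) + (15)·(15) = 222
226·t² − 444·t + 185 = 0  ⇒  m = 222² − 226·185 = 7474
m = 7474 > 0,  v_rel·d = 222 > 0  ⇒  inside

inside=yes margin=7474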